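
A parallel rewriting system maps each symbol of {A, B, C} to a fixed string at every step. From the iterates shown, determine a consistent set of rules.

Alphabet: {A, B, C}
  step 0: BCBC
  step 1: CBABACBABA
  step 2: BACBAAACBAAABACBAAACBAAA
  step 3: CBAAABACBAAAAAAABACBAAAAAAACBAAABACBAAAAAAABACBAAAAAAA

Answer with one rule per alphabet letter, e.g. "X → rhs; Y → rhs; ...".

A->AA, B->CBA, C->BA

  step 2 ⇒ step 3: BACBAAACBAAABACBAAACBAAA ⇒ CBA·AA·BA·CBA·AA·AA·AA·BA·CBA·AA·AA·AA·CBA·AA·BA·CBA·AA·AA·AA·BA·CBA·AA·AA·AA
    A ↦ AA
    B ↦ CBA
    C ↦ BA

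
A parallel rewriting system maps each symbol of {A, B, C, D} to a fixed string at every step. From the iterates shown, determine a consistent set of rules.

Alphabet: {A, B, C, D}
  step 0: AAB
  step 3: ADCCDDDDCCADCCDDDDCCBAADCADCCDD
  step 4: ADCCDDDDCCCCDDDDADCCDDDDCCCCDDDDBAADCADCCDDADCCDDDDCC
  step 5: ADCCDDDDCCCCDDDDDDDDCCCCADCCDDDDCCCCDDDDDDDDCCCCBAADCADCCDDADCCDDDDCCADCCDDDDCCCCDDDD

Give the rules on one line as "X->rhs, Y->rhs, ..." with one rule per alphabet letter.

  step 4 ⇒ step 5: ADCCDDDDCCCCDDDDADCCDDDDCCCCDDDDBAADCADCCDDADCCDDDDCC ⇒ ADC·C·DD·DD·C·C·C·C·DD·DD·DD·DD·C·C·C·C·ADC·C·DD·DD·C·C·C·C·DD·DD·DD·DD·C·C·C·C·BA·ADC·ADC·C·DD·ADC·C·DD·DD·C·C·ADC·C·DD·DD·C·C·C·C·DD·DD
    A ↦ ADC
    B ↦ BA
    C ↦ DD
    D ↦ C

A->ADC, B->BA, C->DD, D->C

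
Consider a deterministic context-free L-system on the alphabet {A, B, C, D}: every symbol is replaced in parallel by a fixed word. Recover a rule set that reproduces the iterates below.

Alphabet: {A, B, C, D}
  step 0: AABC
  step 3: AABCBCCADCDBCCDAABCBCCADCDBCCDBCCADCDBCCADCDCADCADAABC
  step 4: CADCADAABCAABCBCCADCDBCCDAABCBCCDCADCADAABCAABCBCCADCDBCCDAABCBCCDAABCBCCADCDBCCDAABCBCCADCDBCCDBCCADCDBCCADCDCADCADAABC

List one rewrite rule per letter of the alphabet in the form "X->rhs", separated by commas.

A->CAD, B->AA, C->BC, D->CD

  step 3 ⇒ step 4: AABCBCCADCDBCCDAABCBCCADCDBCCDBCCADCDBCCADCDCADCADAABC ⇒ CAD·CAD·AA·BC·AA·BC·BC·CAD·CD·BC·CD·AA·BC·BC·CD·CAD·CAD·AA·BC·AA·BC·BC·CAD·CD·BC·CD·AA·BC·BC·CD·AA·BC·BC·CAD·CD·BC·CD·AA·BC·BC·CAD·CD·BC·CD·BC·CAD·CD·BC·CAD·CD·CAD·CAD·AA·BC
    A ↦ CAD
    B ↦ AA
    C ↦ BC
    D ↦ CD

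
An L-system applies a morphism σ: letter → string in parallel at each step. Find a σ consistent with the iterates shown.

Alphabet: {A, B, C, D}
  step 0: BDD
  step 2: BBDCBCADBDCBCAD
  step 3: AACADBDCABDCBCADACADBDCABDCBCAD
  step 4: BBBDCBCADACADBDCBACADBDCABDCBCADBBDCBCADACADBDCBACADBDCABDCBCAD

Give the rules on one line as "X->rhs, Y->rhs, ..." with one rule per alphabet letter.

  step 3 ⇒ step 4: AACADBDCABDCBCADACADBDCABDCBCAD ⇒ B·B·BDC·B·CAD·A·CAD·BDC·B·A·CAD·BDC·A·BDC·B·CAD·B·BDC·B·CAD·A·CAD·BDC·B·A·CAD·BDC·A·BDC·B·CAD
    A ↦ B
    B ↦ A
    C ↦ BDC
    D ↦ CAD

A->B, B->A, C->BDC, D->CAD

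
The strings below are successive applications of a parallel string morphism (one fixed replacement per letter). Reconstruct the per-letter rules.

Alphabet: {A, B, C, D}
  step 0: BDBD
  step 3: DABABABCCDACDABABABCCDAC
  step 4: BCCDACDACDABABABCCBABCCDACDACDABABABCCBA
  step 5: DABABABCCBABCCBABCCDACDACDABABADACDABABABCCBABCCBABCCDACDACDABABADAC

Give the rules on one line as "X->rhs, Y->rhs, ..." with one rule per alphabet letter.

A->C, B->DA, C->BA, D->BC

  step 4 ⇒ step 5: BCCDACDACDABABABCCBABCCDACDACDABABABCCBA ⇒ DA·BA·BA·BC·C·BA·BC·C·BA·BC·C·DA·C·DA·C·DA·BA·BA·DA·C·DA·BA·BA·BC·C·BA·BC·C·BA·BC·C·DA·C·DA·C·DA·BA·BA·DA·C
    A ↦ C
    B ↦ DA
    C ↦ BA
    D ↦ BC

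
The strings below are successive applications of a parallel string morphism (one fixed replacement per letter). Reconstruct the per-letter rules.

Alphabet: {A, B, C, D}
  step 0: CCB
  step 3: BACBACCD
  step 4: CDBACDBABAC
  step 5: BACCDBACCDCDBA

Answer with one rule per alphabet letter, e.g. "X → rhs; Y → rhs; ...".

A->D, B->C, C->BA, D->C

  step 4 ⇒ step 5: CDBACDBABAC ⇒ BA·C·C·D·BA·C·C·D·C·D·BA
    A ↦ D
    B ↦ C
    C ↦ BA
    D ↦ C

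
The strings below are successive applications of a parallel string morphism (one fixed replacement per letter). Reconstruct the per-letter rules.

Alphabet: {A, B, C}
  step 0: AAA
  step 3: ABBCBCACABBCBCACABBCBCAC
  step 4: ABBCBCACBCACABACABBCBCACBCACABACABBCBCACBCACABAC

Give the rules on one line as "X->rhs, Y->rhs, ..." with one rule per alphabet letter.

  step 3 ⇒ step 4: ABBCBCACABBCBCACABBCBCAC ⇒ AB·BC·BC·AC·BC·AC·AB·AC·AB·BC·BC·AC·BC·AC·AB·AC·AB·BC·BC·AC·BC·AC·AB·AC
    A ↦ AB
    B ↦ BC
    C ↦ AC

A->AB, B->BC, C->AC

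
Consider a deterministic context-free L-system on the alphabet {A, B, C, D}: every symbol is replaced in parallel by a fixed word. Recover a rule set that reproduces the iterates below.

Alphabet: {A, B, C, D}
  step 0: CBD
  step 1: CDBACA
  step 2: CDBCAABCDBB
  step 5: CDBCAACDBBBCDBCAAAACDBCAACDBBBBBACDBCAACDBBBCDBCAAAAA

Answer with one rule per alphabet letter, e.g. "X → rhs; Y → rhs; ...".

A->B, B->A, C->CDB, D->CA

  step 1 ⇒ step 2: CDBACA ⇒ CDB·CA·A·B·CDB·B
    A ↦ B
    B ↦ A
    C ↦ CDB
    D ↦ CA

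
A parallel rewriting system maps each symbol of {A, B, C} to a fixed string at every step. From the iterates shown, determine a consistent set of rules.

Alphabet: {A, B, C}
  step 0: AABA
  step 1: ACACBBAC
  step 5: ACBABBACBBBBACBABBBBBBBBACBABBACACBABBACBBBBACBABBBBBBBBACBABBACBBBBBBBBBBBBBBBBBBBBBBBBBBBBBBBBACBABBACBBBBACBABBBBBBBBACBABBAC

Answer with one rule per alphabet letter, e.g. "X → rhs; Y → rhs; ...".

  step 0 ⇒ step 1: AABA ⇒ AC·AC·BB·AC
    A ↦ AC
    B ↦ BB
    C ↦ BA  (constrained at step 1)

A->AC, B->BB, C->BA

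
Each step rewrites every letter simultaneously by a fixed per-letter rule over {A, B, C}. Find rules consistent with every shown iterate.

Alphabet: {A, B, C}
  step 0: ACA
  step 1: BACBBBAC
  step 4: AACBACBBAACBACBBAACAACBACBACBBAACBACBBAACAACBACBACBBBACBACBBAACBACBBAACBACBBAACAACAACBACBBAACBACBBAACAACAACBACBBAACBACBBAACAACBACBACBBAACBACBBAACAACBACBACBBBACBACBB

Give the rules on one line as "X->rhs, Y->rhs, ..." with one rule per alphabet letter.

  step 0 ⇒ step 1: ACA ⇒ BAC·BB·BAC
    A ↦ BAC
    C ↦ BB
    B ↦ AAC  (constrained at step 1)

A->BAC, B->AAC, C->BB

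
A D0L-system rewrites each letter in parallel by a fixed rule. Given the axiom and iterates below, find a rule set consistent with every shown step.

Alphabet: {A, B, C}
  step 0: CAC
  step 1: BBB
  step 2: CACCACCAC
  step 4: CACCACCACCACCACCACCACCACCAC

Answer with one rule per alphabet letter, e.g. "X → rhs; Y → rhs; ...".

  step 1 ⇒ step 2: BBB ⇒ CAC·CAC·CAC
    B ↦ CAC
  step 0 ⇒ step 1: CAC ⇒ B·B·B
    A ↦ B
  step 0 ⇒ step 1: CAC ⇒ B·B·B
    C ↦ B

A->B, B->CAC, C->B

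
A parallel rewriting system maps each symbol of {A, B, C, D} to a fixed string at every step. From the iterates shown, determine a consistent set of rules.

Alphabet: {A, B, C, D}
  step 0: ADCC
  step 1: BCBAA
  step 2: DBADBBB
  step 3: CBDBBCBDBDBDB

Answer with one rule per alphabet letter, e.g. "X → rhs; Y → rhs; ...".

A->B, B->DB, C->A, D->CB

  step 2 ⇒ step 3: DBADBBB ⇒ CB·DB·B·CB·DB·DB·DB
    A ↦ B
    B ↦ DB
    D ↦ CB
  step 0 ⇒ step 1: ADCC ⇒ B·CB·A·A
    C ↦ A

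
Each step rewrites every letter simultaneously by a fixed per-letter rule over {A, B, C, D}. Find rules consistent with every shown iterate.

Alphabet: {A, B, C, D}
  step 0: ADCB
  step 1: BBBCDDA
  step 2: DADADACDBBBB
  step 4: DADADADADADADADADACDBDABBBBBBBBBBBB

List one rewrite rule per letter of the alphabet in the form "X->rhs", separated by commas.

  step 1 ⇒ step 2: BBBCDDA ⇒ DA·DA·DA·CD·B·B·BB
    A ↦ BB
    B ↦ DA
    C ↦ CD
    D ↦ B

A->BB, B->DA, C->CD, D->B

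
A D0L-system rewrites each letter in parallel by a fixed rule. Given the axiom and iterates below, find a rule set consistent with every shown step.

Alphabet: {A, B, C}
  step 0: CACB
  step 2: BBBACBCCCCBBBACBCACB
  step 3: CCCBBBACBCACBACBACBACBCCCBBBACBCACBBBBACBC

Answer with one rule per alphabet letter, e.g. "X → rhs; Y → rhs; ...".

  step 2 ⇒ step 3: BBBACBCCCCBBBACBCACB ⇒ C·C·C·BBB·ACB·C·ACB·ACB·ACB·ACB·C·C·C·BBB·ACB·C·ACB·BBB·ACB·C
    A ↦ BBB
    B ↦ C
    C ↦ ACB

A->BBB, B->C, C->ACB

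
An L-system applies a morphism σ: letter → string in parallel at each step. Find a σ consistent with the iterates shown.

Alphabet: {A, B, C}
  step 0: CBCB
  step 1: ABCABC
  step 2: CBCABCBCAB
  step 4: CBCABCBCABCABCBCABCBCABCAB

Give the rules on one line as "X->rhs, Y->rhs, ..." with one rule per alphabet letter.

A->CB, B->C, C->AB

  step 1 ⇒ step 2: ABCABC ⇒ CB·C·AB·CB·C·AB
    A ↦ CB
    B ↦ C
    C ↦ AB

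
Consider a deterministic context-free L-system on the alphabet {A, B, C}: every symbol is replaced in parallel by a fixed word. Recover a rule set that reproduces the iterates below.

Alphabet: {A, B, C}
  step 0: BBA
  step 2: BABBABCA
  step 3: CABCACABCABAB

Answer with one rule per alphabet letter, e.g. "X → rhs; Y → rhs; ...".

  step 2 ⇒ step 3: BABBABCA ⇒ CA·B·CA·CA·B·CA·BA·B
    A ↦ B
    B ↦ CA
    C ↦ BA

A->B, B->CA, C->BA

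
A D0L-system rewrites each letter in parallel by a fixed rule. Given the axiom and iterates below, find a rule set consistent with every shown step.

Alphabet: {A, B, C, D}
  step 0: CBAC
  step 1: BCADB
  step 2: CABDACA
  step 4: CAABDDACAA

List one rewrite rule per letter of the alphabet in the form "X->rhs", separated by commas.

  step 1 ⇒ step 2: BCADB ⇒ CA·B·D·A·CA
    A ↦ D
    B ↦ CA
    C ↦ B
    D ↦ A

A->D, B->CA, C->B, D->A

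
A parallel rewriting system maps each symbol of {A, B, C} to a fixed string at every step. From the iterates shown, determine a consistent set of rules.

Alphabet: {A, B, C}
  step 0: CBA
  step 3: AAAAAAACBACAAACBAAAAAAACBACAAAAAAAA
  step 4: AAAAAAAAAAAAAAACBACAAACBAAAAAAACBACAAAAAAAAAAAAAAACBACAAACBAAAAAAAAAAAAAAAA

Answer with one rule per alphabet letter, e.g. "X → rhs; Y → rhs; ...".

  step 3 ⇒ step 4: AAAAAAACBACAAACBAAAAAAACBACAAAAAAAA ⇒ AA·AA·AA·AA·AA·AA·AA·ACB·AC·AA·ACB·AA·AA·AA·ACB·AC·AA·AA·AA·AA·AA·AA·AA·ACB·AC·AA·ACB·AA·AA·AA·AA·AA·AA·AA·AA
    A ↦ AA
    B ↦ AC
    C ↦ ACB

A->AA, B->AC, C->ACB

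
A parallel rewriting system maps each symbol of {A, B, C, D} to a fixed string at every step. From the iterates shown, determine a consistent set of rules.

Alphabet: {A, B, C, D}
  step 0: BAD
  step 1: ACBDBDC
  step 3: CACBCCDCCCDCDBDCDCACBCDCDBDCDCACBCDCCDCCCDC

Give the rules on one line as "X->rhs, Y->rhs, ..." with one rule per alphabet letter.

A->DBD, B->ACB, C->CDC, D->C

  step 0 ⇒ step 1: BAD ⇒ ACB·DBD·C
    A ↦ DBD
    B ↦ ACB
    D ↦ C
    C ↦ CDC  (constrained at step 1)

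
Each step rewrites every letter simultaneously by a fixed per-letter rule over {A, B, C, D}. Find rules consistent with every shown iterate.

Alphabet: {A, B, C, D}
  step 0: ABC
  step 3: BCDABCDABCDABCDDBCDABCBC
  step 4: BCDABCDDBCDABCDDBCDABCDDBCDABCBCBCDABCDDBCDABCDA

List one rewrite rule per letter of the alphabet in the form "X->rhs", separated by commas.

  step 3 ⇒ step 4: BCDABCDABCDABCDDBCDABCBC ⇒ BC·DA·BC·DD·BC·DA·BC·DD·BC·DA·BC·DD·BC·DA·BC·BC·BC·DA·BC·DD·BC·DA·BC·DA
    A ↦ DD
    B ↦ BC
    C ↦ DA
    D ↦ BC

A->DD, B->BC, C->DA, D->BC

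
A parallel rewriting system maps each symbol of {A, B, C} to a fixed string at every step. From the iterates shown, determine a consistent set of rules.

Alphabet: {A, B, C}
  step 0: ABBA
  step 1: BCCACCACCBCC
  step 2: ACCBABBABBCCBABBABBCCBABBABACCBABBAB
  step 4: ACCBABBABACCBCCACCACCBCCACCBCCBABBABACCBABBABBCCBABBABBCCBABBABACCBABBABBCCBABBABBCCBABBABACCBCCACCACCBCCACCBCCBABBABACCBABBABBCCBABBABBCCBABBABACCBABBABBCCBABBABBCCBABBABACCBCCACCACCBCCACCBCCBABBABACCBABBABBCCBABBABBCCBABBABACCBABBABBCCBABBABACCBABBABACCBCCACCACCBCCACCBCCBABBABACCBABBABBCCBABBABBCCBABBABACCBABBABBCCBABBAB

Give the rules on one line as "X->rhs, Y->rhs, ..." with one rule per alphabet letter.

  step 1 ⇒ step 2: BCCACCACCBCC ⇒ ACC·BAB·BAB·BCC·BAB·BAB·BCC·BAB·BAB·ACC·BAB·BAB
    A ↦ BCC
    B ↦ ACC
    C ↦ BAB

A->BCC, B->ACC, C->BAB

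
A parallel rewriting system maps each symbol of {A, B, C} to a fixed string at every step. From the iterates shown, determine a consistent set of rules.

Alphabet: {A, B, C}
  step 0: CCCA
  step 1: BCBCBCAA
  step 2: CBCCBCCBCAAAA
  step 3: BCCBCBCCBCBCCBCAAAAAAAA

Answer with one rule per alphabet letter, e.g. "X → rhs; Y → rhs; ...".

  step 2 ⇒ step 3: CBCCBCCBCAAAA ⇒ BC·C·BC·BC·C·BC·BC·C·BC·AA·AA·AA·AA
    A ↦ AA
    B ↦ C
    C ↦ BC

A->AA, B->C, C->BC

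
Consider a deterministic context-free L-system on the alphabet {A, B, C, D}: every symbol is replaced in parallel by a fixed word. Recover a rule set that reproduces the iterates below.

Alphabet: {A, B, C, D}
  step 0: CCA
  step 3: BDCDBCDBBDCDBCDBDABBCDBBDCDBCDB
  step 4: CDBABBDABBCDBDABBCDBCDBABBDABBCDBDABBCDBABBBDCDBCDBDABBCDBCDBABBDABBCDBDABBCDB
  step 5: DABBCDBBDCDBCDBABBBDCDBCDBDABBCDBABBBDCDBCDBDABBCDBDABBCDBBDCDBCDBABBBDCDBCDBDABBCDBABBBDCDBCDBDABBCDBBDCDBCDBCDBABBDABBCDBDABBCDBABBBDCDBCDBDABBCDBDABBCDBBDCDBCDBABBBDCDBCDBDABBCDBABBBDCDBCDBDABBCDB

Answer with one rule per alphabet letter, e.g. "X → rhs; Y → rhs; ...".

A->BD, B->CDB, C->D, D->ABB

  step 4 ⇒ step 5: CDBABBDABBCDBDABBCDBCDBABBDABBCDBDABBCDBABBBDCDBCDBDABBCDBCDBABBDABBCDBDABBCDB ⇒ D·ABB·CDB·BD·CDB·CDB·ABB·BD·CDB·CDB·D·ABB·CDB·ABB·BD·CDB·CDB·D·ABB·CDB·D·ABB·CDB·BD·CDB·CDB·ABB·BD·CDB·CDB·D·ABB·CDB·ABB·BD·CDB·CDB·D·ABB·CDB·BD·CDB·CDB·CDB·ABB·D·ABB·CDB·D·ABB·CDB·ABB·BD·CDB·CDB·D·ABB·CDB·D·ABB·CDB·BD·CDB·CDB·ABB·BD·CDB·CDB·D·ABB·CDB·ABB·BD·CDB·CDB·D·ABB·CDB
    A ↦ BD
    B ↦ CDB
    C ↦ D
    D ↦ ABB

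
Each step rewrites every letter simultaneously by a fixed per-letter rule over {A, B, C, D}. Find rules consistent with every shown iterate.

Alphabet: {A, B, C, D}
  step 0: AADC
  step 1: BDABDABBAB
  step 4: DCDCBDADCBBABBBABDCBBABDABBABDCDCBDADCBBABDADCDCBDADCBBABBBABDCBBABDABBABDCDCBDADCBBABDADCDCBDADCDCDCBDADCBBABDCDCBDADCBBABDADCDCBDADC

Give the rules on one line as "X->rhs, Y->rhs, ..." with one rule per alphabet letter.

  step 0 ⇒ step 1: AADC ⇒ BDA·BDA·BBA·B
    A ↦ BDA
    C ↦ B
    D ↦ BBA
    B ↦ DC  (constrained at step 1)

A->BDA, B->DC, C->B, D->BBA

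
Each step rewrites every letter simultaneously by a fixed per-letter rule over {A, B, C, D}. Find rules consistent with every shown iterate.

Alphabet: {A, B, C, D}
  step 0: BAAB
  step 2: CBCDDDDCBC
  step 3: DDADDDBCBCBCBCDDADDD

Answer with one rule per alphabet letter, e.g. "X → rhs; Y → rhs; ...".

A->C, B->AD, C->DD, D->BC

  step 2 ⇒ step 3: CBCDDDDCBC ⇒ DD·AD·DD·BC·BC·BC·BC·DD·AD·DD
    B ↦ AD
    C ↦ DD
    D ↦ BC
    A ↦ C  (constrained at step 0)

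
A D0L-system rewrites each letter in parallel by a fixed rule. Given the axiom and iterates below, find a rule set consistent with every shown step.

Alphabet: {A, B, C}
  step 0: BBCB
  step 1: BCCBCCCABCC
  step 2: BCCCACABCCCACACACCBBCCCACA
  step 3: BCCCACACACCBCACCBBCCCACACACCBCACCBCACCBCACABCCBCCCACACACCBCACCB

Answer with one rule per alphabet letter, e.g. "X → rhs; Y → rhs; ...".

  step 2 ⇒ step 3: BCCCACABCCCACACACCBBCCCACA ⇒ BCC·CA·CA·CA·CCB·CA·CCB·BCC·CA·CA·CA·CCB·CA·CCB·CA·CCB·CA·CA·BCC·BCC·CA·CA·CA·CCB·CA·CCB
    A ↦ CCB
    B ↦ BCC
    C ↦ CA

A->CCB, B->BCC, C->CA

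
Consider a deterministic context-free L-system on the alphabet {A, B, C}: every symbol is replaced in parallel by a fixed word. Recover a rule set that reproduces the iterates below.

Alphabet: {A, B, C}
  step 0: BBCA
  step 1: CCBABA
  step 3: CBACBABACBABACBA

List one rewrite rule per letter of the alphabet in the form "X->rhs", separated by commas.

  step 0 ⇒ step 1: BBCA ⇒ C·C·BA·BA
    A ↦ BA
    B ↦ C
    C ↦ BA

A->BA, B->C, C->BA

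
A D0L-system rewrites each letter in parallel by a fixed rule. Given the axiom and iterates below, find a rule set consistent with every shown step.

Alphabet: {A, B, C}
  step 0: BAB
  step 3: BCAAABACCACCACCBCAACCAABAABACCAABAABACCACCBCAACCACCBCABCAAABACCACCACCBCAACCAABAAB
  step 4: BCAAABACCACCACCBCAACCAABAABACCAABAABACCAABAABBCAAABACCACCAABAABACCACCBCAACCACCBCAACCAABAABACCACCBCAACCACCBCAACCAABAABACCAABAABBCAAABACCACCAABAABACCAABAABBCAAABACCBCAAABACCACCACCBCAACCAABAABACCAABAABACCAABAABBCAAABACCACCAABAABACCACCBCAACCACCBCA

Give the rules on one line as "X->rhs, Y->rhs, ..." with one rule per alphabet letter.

A->ACC, B->BCA, C->AAB

  step 3 ⇒ step 4: BCAAABACCACCACCBCAACCAABAABACCAABAABACCACCBCAACCACCBCABCAAABACCACCACCBCAACCAABAAB ⇒ BCA·AAB·ACC·ACC·ACC·BCA·ACC·AAB·AAB·ACC·AAB·AAB·ACC·AAB·AAB·BCA·AAB·ACC·ACC·AAB·AAB·ACC·ACC·BCA·ACC·ACC·BCA·ACC·AAB·AAB·ACC·ACC·BCA·ACC·ACC·BCA·ACC·AAB·AAB·ACC·AAB·AAB·BCA·AAB·ACC·ACC·AAB·AAB·ACC·AAB·AAB·BCA·AAB·ACC·BCA·AAB·ACC·ACC·ACC·BCA·ACC·AAB·AAB·ACC·AAB·AAB·ACC·AAB·AAB·BCA·AAB·ACC·ACC·AAB·AAB·ACC·ACC·BCA·ACC·ACC·BCA
    A ↦ ACC
    B ↦ BCA
    C ↦ AAB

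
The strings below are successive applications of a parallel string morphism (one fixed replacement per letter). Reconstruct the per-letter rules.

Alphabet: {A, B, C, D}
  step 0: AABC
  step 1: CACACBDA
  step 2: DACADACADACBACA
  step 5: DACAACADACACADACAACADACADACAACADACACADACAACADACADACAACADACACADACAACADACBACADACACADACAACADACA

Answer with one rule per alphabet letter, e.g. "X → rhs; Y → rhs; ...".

  step 1 ⇒ step 2: CACACBDA ⇒ DA·CA·DA·CA·DA·CB·A·CA
    A ↦ CA
    B ↦ CB
    C ↦ DA
    D ↦ A

A->CA, B->CB, C->DA, D->A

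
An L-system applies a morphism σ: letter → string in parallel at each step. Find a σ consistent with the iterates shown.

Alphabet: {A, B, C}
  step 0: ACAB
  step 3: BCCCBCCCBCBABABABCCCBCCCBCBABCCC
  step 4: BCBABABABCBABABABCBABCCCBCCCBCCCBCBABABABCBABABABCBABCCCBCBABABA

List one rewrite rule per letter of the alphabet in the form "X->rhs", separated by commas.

  step 3 ⇒ step 4: BCCCBCCCBCBABABABCCCBCCCBCBABCCC ⇒ BC·BA·BA·BA·BC·BA·BA·BA·BC·BA·BC·CC·BC·CC·BC·CC·BC·BA·BA·BA·BC·BA·BA·BA·BC·BA·BC·CC·BC·BA·BA·BA
    A ↦ CC
    B ↦ BC
    C ↦ BA

A->CC, B->BC, C->BA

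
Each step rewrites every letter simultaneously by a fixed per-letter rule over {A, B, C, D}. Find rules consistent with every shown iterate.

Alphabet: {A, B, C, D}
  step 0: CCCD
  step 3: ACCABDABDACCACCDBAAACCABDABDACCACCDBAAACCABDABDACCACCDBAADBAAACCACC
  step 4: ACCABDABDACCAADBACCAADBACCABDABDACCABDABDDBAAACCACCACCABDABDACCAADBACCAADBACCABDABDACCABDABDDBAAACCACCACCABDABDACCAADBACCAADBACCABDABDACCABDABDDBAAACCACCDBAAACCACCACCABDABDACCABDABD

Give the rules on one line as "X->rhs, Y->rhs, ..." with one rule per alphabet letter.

  step 3 ⇒ step 4: ACCABDABDACCACCDBAAACCABDABDACCACCDBAAACCABDABDACCACCDBAADBAAACCACC ⇒ ACC·ABD·ABD·ACC·AA·DB·ACC·AA·DB·ACC·ABD·ABD·ACC·ABD·ABD·DB·AA·ACC·ACC·ACC·ABD·ABD·ACC·AA·DB·ACC·AA·DB·ACC·ABD·ABD·ACC·ABD·ABD·DB·AA·ACC·ACC·ACC·ABD·ABD·ACC·AA·DB·ACC·AA·DB·ACC·ABD·ABD·ACC·ABD·ABD·DB·AA·ACC·ACC·DB·AA·ACC·ACC·ACC·ABD·ABD·ACC·ABD·ABD
    A ↦ ACC
    B ↦ AA
    C ↦ ABD
    D ↦ DB

A->ACC, B->AA, C->ABD, D->DB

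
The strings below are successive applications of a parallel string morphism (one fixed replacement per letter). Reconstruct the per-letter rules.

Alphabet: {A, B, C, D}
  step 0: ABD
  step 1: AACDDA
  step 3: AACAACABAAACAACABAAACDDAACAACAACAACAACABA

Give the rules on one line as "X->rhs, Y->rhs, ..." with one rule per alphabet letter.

  step 0 ⇒ step 1: ABD ⇒ AAC·DD·A
    A ↦ AAC
    B ↦ DD
    D ↦ A
    C ↦ ABA  (constrained at step 1)

A->AAC, B->DD, C->ABA, D->A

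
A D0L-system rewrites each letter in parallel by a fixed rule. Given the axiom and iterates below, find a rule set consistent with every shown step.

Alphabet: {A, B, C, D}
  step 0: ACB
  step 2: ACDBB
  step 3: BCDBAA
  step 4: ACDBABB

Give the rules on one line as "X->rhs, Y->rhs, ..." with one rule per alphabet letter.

A->B, B->A, C->CD, D->B

  step 3 ⇒ step 4: BCDBAA ⇒ A·CD·B·A·B·B
    A ↦ B
    B ↦ A
    C ↦ CD
    D ↦ B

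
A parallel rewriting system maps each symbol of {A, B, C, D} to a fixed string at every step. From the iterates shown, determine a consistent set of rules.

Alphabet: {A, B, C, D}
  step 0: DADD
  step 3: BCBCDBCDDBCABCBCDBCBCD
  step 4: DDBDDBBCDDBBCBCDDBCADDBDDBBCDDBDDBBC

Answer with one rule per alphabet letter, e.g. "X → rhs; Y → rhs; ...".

A->CA, B->D, C->DB, D->BC

  step 3 ⇒ step 4: BCBCDBCDDBCABCBCDBCBCD ⇒ D·DB·D·DB·BC·D·DB·BC·BC·D·DB·CA·D·DB·D·DB·BC·D·DB·D·DB·BC
    A ↦ CA
    B ↦ D
    C ↦ DB
    D ↦ BC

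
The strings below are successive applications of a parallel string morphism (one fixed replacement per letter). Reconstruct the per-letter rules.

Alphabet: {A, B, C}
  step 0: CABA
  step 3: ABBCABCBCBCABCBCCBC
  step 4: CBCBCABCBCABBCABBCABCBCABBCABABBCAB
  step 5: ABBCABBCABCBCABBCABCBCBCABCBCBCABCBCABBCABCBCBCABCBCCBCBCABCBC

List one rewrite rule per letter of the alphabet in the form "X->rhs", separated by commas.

A->C, B->BC, C->AB

  step 4 ⇒ step 5: CBCBCABCBCABBCABBCABCBCABBCABABBCAB ⇒ AB·BC·AB·BC·AB·C·BC·AB·BC·AB·C·BC·BC·AB·C·BC·BC·AB·C·BC·AB·BC·AB·C·BC·BC·AB·C·BC·C·BC·BC·AB·C·BC
    A ↦ C
    B ↦ BC
    C ↦ AB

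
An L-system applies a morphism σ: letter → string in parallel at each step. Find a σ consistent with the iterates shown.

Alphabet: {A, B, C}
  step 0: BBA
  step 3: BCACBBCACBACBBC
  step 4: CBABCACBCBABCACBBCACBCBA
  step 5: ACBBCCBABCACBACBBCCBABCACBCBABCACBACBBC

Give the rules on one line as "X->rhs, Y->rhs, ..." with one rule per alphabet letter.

  step 4 ⇒ step 5: CBABCACBCBABCACBBCACBCBA ⇒ A·CB·BC·CB·A·BC·A·CB·A·CB·BC·CB·A·BC·A·CB·CB·A·BC·A·CB·A·CB·BC
    A ↦ BC
    B ↦ CB
    C ↦ A

A->BC, B->CB, C->A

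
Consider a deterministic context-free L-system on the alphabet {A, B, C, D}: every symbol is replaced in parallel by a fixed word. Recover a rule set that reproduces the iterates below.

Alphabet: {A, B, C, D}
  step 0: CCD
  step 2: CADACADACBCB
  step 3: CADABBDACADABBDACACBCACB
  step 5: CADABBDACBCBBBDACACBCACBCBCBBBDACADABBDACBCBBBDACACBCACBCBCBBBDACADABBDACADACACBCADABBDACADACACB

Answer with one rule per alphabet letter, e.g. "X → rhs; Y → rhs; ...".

A->DA, B->CB, C->CA, D->BB

  step 2 ⇒ step 3: CADACADACBCB ⇒ CA·DA·BB·DA·CA·DA·BB·DA·CA·CB·CA·CB
    A ↦ DA
    B ↦ CB
    C ↦ CA
    D ↦ BB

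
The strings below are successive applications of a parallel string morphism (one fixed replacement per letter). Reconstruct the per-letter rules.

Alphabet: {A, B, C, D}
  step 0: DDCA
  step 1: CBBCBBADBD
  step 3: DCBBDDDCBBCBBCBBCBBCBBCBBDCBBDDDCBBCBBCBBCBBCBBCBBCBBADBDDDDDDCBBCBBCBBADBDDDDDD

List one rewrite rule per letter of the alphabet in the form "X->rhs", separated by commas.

A->D, B->DDD, C->ADB, D->CBB

  step 0 ⇒ step 1: DDCA ⇒ CBB·CBB·ADB·D
    A ↦ D
    C ↦ ADB
    D ↦ CBB
    B ↦ DDD  (constrained at step 1)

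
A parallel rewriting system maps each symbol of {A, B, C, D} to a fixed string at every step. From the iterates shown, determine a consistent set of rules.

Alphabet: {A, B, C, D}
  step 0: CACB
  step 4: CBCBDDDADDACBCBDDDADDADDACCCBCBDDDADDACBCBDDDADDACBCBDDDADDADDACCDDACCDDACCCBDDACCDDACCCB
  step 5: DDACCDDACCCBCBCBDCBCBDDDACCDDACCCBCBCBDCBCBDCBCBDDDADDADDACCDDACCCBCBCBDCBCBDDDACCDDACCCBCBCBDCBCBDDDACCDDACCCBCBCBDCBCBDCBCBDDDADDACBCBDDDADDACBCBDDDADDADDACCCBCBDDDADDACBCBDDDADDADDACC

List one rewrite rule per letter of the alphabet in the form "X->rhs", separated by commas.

  step 4 ⇒ step 5: CBCBDDDADDACBCBDDDADDADDACCCBCBDDDADDACBCBDDDADDACBCBDDDADDADDACCDDACCDDACCCBDDACCDDACCCB ⇒ DDA·CC·DDA·CC·CB·CB·CB·D·CB·CB·D·DDA·CC·DDA·CC·CB·CB·CB·D·CB·CB·D·CB·CB·D·DDA·DDA·DDA·CC·DDA·CC·CB·CB·CB·D·CB·CB·D·DDA·CC·DDA·CC·CB·CB·CB·D·CB·CB·D·DDA·CC·DDA·CC·CB·CB·CB·D·CB·CB·D·CB·CB·D·DDA·DDA·CB·CB·D·DDA·DDA·CB·CB·D·DDA·DDA·DDA·CC·CB·CB·D·DDA·DDA·CB·CB·D·DDA·DDA·DDA·CC
    A ↦ D
    B ↦ CC
    C ↦ DDA
    D ↦ CB

A->D, B->CC, C->DDA, D->CB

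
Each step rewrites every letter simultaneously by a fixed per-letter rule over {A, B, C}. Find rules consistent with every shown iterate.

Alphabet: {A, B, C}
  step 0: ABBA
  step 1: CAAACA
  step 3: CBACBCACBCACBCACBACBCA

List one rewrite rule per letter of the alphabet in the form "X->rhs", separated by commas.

  step 0 ⇒ step 1: ABBA ⇒ CA·A·A·CA
    A ↦ CA
    B ↦ A
    C ↦ CB  (constrained at step 1)

A->CA, B->A, C->CB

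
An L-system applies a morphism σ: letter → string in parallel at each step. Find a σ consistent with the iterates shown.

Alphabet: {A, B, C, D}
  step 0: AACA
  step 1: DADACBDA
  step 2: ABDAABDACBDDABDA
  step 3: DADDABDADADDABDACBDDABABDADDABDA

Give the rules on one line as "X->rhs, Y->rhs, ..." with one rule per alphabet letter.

A->DA, B->DD, C->CB, D->AB

  step 2 ⇒ step 3: ABDAABDACBDDABDA ⇒ DA·DD·AB·DA·DA·DD·AB·DA·CB·DD·AB·AB·DA·DD·AB·DA
    A ↦ DA
    B ↦ DD
    C ↦ CB
    D ↦ AB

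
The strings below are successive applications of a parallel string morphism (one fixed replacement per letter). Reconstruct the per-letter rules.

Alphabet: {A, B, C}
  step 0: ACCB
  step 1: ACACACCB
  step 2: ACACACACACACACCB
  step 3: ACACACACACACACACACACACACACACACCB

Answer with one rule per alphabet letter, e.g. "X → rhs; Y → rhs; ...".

A->AC, B->CB, C->AC

  step 2 ⇒ step 3: ACACACACACACACCB ⇒ AC·AC·AC·AC·AC·AC·AC·AC·AC·AC·AC·AC·AC·AC·AC·CB
    A ↦ AC
    B ↦ CB
    C ↦ AC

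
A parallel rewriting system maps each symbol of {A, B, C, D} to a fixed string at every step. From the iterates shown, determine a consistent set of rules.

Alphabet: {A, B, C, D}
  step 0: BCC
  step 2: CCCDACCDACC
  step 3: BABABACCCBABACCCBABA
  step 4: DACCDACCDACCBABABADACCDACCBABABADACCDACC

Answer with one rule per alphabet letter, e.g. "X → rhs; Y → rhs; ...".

A->CC, B->DA, C->BA, D->C

  step 3 ⇒ step 4: BABABACCCBABACCCBABA ⇒ DA·CC·DA·CC·DA·CC·BA·BA·BA·DA·CC·DA·CC·BA·BA·BA·DA·CC·DA·CC
    A ↦ CC
    B ↦ DA
    C ↦ BA
  step 2 ⇒ step 3: CCCDACCDACC ⇒ BA·BA·BA·C·CC·BA·BA·C·CC·BA·BA
    D ↦ C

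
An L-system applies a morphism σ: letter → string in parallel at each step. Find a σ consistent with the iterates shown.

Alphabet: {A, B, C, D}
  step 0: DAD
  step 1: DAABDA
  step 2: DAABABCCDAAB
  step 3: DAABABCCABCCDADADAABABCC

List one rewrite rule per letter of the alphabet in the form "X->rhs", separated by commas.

  step 2 ⇒ step 3: DAABABCCDAAB ⇒ DA·AB·AB·CC·AB·CC·DA·DA·DA·AB·AB·CC
    A ↦ AB
    B ↦ CC
    C ↦ DA
    D ↦ DA

A->AB, B->CC, C->DA, D->DA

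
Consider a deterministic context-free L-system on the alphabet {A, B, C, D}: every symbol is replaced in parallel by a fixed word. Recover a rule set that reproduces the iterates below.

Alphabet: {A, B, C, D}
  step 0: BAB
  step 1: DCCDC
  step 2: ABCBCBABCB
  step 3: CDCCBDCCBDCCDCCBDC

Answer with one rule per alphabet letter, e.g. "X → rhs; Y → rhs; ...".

A->C, B->DC, C->CB, D->AB

  step 2 ⇒ step 3: ABCBCBABCB ⇒ C·DC·CB·DC·CB·DC·C·DC·CB·DC
    A ↦ C
    B ↦ DC
    C ↦ CB
  step 1 ⇒ step 2: DCCDC ⇒ AB·CB·CB·AB·CB
    D ↦ AB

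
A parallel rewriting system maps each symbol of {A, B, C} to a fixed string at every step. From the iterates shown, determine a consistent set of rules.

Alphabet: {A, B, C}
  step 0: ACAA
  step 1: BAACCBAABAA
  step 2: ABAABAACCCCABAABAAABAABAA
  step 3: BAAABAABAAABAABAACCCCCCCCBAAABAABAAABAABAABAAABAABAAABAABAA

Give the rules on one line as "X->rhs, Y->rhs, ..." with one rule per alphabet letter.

  step 2 ⇒ step 3: ABAABAACCCCABAABAAABAABAA ⇒ BAA·A·BAA·BAA·A·BAA·BAA·CC·CC·CC·CC·BAA·A·BAA·BAA·A·BAA·BAA·BAA·A·BAA·BAA·A·BAA·BAA
    A ↦ BAA
    B ↦ A
    C ↦ CC

A->BAA, B->A, C->CC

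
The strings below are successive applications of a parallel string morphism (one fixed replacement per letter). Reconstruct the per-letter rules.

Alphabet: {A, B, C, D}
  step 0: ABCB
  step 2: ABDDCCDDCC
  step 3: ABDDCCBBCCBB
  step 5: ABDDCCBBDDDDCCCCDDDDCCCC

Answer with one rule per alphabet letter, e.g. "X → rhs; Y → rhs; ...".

  step 2 ⇒ step 3: ABDDCCDDCC ⇒ AB·DD·C·C·B·B·C·C·B·B
    A ↦ AB
    B ↦ DD
    C ↦ B
    D ↦ C

A->AB, B->DD, C->B, D->C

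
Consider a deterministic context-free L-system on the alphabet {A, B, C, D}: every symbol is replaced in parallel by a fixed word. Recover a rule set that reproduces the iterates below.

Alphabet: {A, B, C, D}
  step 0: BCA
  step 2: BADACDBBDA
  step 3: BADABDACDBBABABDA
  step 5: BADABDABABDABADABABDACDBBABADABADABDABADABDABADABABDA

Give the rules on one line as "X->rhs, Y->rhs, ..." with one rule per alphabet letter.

A->DA, B->BA, C->CD, D->B

  step 2 ⇒ step 3: BADACDBBDA ⇒ BA·DA·B·DA·CD·B·BA·BA·B·DA
    A ↦ DA
    B ↦ BA
    C ↦ CD
    D ↦ B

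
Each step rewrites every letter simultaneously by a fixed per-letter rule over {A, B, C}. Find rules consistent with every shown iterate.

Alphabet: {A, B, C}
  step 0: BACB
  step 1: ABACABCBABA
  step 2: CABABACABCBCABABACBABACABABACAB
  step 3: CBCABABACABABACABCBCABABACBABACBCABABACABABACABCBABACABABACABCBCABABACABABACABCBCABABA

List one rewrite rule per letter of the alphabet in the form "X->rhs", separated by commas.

A->CAB, B->ABA, C->CB

  step 2 ⇒ step 3: CABABACABCBCABABACBABACABABACAB ⇒ CB·CAB·ABA·CAB·ABA·CAB·CB·CAB·ABA·CB·ABA·CB·CAB·ABA·CAB·ABA·CAB·CB·ABA·CAB·ABA·CAB·CB·CAB·ABA·CAB·ABA·CAB·CB·CAB·ABA
    A ↦ CAB
    B ↦ ABA
    C ↦ CB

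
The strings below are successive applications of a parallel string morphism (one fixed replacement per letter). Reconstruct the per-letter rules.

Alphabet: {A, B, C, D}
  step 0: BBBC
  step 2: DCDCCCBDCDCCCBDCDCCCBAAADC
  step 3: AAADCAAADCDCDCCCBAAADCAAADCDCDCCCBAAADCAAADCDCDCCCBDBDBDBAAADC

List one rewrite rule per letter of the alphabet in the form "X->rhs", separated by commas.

A->DB, B->CCB, C->DC, D->AAA

  step 2 ⇒ step 3: DCDCCCBDCDCCCBDCDCCCBAAADC ⇒ AAA·DC·AAA·DC·DC·DC·CCB·AAA·DC·AAA·DC·DC·DC·CCB·AAA·DC·AAA·DC·DC·DC·CCB·DB·DB·DB·AAA·DC
    A ↦ DB
    B ↦ CCB
    C ↦ DC
    D ↦ AAA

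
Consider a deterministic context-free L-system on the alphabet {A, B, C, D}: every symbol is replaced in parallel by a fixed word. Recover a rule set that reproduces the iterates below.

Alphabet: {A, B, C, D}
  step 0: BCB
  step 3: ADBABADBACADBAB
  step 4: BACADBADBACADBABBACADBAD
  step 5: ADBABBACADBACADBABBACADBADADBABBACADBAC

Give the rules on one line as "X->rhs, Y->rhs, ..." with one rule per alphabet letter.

  step 4 ⇒ step 5: BACADBADBACADBABBACADBAD ⇒ AD·B·AB·B·AC·AD·B·AC·AD·B·AB·B·AC·AD·B·AD·AD·B·AB·B·AC·AD·B·AC
    A ↦ B
    B ↦ AD
    C ↦ AB
    D ↦ AC

A->B, B->AD, C->AB, D->AC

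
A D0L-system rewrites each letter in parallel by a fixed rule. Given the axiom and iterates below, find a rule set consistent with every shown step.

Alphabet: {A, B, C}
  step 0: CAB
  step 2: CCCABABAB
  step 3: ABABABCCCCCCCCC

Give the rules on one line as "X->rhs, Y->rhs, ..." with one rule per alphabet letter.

A->C, B->CC, C->AB

  step 2 ⇒ step 3: CCCABABAB ⇒ AB·AB·AB·C·CC·C·CC·C·CC
    A ↦ C
    B ↦ CC
    C ↦ AB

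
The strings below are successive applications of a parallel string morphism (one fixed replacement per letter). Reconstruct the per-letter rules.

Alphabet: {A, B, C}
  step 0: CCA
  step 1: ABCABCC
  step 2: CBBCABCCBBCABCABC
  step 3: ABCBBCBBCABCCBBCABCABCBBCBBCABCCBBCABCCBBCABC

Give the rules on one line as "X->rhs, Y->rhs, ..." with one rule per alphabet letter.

A->C, B->BBC, C->ABC

  step 2 ⇒ step 3: CBBCABCCBBCABCABC ⇒ ABC·BBC·BBC·ABC·C·BBC·ABC·ABC·BBC·BBC·ABC·C·BBC·ABC·C·BBC·ABC
    A ↦ C
    B ↦ BBC
    C ↦ ABC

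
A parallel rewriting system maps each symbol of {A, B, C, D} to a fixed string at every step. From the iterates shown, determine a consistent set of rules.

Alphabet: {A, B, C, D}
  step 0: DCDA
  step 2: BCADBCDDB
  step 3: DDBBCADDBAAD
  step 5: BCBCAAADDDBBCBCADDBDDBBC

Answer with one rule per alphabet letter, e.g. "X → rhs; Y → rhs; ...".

  step 2 ⇒ step 3: BCADBCDDB ⇒ D·DB·BC·A·D·DB·A·A·D
    A ↦ BC
    B ↦ D
    C ↦ DB
    D ↦ A

A->BC, B->D, C->DB, D->A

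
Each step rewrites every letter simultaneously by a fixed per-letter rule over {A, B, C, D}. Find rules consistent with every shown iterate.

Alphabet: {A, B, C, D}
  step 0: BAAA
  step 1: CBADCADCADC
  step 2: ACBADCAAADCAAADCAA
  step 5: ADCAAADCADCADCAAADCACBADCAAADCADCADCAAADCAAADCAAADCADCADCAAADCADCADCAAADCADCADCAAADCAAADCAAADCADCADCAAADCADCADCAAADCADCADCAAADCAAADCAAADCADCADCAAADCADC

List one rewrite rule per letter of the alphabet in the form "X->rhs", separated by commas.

  step 1 ⇒ step 2: CBADCADCADC ⇒ A·CB·ADC·A·A·ADC·A·A·ADC·A·A
    A ↦ ADC
    B ↦ CB
    C ↦ A
    D ↦ A

A->ADC, B->CB, C->A, D->A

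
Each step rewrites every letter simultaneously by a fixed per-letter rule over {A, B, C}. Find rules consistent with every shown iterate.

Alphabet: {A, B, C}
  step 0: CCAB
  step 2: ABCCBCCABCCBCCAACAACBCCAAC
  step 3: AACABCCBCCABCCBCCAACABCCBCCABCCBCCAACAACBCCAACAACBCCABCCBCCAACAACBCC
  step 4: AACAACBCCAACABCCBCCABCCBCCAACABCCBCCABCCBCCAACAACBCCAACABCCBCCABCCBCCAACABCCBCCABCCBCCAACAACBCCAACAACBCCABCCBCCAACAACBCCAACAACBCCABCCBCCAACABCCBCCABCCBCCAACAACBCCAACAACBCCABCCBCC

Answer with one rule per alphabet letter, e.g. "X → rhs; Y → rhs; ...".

  step 3 ⇒ step 4: AACABCCBCCABCCBCCAACABCCBCCABCCBCCAACAACBCCAACAACBCCABCCBCCAACAACBCC ⇒ AAC·AAC·BCC·AAC·A·BCC·BCC·A·BCC·BCC·AAC·A·BCC·BCC·A·BCC·BCC·AAC·AAC·BCC·AAC·A·BCC·BCC·A·BCC·BCC·AAC·A·BCC·BCC·A·BCC·BCC·AAC·AAC·BCC·AAC·AAC·BCC·A·BCC·BCC·AAC·AAC·BCC·AAC·AAC·BCC·A·BCC·BCC·AAC·A·BCC·BCC·A·BCC·BCC·AAC·AAC·BCC·AAC·AAC·BCC·A·BCC·BCC
    A ↦ AAC
    B ↦ A
    C ↦ BCC

A->AAC, B->A, C->BCC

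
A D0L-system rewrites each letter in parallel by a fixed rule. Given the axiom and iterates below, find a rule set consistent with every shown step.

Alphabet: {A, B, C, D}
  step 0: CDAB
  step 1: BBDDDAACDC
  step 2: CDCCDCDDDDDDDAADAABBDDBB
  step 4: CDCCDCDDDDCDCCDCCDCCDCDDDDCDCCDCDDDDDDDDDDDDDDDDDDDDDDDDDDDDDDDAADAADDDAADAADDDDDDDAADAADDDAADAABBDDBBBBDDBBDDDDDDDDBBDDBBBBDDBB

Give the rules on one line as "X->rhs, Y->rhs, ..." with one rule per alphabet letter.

A->DAA, B->CDC, C->BB, D->DD

  step 1 ⇒ step 2: BBDDDAACDC ⇒ CDC·CDC·DD·DD·DD·DAA·DAA·BB·DD·BB
    A ↦ DAA
    B ↦ CDC
    C ↦ BB
    D ↦ DD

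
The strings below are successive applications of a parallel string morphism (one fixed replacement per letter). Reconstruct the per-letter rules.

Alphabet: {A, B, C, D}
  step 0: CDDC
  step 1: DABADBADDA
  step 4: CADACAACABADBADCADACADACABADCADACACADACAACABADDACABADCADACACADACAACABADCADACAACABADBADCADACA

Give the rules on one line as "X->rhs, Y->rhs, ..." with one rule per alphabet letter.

A->CA, B->A, C->DA, D->BAD

  step 0 ⇒ step 1: CDDC ⇒ DA·BAD·BAD·DA
    C ↦ DA
    D ↦ BAD
    A ↦ CA  (constrained at step 1)
    B ↦ A  (constrained at step 1)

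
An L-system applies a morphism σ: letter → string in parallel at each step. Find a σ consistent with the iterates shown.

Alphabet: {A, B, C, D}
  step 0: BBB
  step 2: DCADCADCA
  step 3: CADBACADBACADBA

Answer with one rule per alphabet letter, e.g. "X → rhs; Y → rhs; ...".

A->BA, B->CD, C->D, D->CA

  step 2 ⇒ step 3: DCADCADCA ⇒ CA·D·BA·CA·D·BA·CA·D·BA
    A ↦ BA
    C ↦ D
    D ↦ CA
    B ↦ CD  (constrained at step 0)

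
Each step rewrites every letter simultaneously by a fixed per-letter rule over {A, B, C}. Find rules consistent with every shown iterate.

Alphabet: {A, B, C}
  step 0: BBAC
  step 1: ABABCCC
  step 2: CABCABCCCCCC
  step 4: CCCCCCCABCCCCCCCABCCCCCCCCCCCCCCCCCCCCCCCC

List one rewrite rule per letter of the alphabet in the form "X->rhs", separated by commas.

  step 1 ⇒ step 2: ABABCCC ⇒ C·AB·C·AB·CC·CC·CC
    A ↦ C
    B ↦ AB
    C ↦ CC

A->C, B->AB, C->CC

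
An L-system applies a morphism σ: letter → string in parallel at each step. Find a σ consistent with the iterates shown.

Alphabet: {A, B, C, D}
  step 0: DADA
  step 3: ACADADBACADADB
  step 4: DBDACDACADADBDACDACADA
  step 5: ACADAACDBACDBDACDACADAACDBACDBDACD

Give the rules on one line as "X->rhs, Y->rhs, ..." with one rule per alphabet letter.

A->D, B->ADA, C->B, D->AC

  step 4 ⇒ step 5: DBDACDACADADBDACDACADA ⇒ AC·ADA·AC·D·B·AC·D·B·D·AC·D·AC·ADA·AC·D·B·AC·D·B·D·AC·D
    A ↦ D
    B ↦ ADA
    C ↦ B
    D ↦ AC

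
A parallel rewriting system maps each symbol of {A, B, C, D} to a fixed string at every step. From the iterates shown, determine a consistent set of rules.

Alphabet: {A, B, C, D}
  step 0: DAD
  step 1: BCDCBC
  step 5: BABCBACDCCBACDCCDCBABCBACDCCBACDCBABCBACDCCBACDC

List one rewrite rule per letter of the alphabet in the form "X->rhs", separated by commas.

A->DC, B->C, C->BA, D->BC

  step 0 ⇒ step 1: DAD ⇒ BC·DC·BC
    A ↦ DC
    D ↦ BC
    B ↦ C  (constrained at step 1)
    C ↦ BA  (constrained at step 1)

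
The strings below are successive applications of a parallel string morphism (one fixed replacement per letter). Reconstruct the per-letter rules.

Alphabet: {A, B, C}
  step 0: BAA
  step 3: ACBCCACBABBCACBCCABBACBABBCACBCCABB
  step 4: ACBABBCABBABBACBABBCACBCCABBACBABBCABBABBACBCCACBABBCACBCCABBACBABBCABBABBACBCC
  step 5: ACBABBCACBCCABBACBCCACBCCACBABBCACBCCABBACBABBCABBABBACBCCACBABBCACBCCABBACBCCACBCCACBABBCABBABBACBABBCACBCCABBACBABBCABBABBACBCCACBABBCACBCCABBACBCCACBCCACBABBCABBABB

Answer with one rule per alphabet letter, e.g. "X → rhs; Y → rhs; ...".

  step 4 ⇒ step 5: ACBABBCABBABBACBABBCACBCCABBACBABBCABBABBACBCCACBABBCACBCCABBACBABBCABBABBACBCC ⇒ ACB·ABB·C·ACB·C·C·ABB·ACB·C·C·ACB·C·C·ACB·ABB·C·ACB·C·C·ABB·ACB·ABB·C·ABB·ABB·ACB·C·C·ACB·ABB·C·ACB·C·C·ABB·ACB·C·C·ACB·C·C·ACB·ABB·C·ABB·ABB·ACB·ABB·C·ACB·C·C·ABB·ACB·ABB·C·ABB·ABB·ACB·C·C·ACB·ABB·C·ACB·C·C·ABB·ACB·C·C·ACB·C·C·ACB·ABB·C·ABB·ABB
    A ↦ ACB
    B ↦ C
    C ↦ ABB

A->ACB, B->C, C->ABB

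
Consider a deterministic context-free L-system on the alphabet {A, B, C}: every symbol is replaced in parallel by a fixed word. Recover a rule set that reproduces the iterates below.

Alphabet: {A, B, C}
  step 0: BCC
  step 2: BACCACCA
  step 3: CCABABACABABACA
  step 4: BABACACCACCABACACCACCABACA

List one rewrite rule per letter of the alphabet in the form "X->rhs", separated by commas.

A->CA, B->C, C->BA

  step 3 ⇒ step 4: CCABABACABABACA ⇒ BA·BA·CA·C·CA·C·CA·BA·CA·C·CA·C·CA·BA·CA
    A ↦ CA
    B ↦ C
    C ↦ BA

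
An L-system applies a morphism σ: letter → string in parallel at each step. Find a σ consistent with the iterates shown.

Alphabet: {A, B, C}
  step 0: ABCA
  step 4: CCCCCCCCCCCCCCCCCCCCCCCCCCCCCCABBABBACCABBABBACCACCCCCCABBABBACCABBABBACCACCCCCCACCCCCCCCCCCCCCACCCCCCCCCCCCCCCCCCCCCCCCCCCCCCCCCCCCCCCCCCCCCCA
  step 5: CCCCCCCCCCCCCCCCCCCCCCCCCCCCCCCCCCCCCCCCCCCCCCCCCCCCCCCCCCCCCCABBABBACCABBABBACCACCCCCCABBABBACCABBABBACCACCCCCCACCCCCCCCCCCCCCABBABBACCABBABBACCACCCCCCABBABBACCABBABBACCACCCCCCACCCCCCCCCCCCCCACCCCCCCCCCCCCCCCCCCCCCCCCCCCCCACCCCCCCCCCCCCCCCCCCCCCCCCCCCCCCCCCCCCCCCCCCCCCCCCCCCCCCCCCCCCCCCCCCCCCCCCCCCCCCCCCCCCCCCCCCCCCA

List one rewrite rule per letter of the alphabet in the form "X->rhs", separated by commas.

A->CCA, B->BBA, C->CC

  step 4 ⇒ step 5: CCCCCCCCCCCCCCCCCCCCCCCCCCCCCCABBABBACCABBABBACCACCCCCCABBABBACCABBABBACCACCCCCCACCCCCCCCCCCCCCACCCCCCCCCCCCCCCCCCCCCCCCCCCCCCCCCCCCCCCCCCCCCCA ⇒ CC·CC·CC·CC·CC·CC·CC·CC·CC·CC·CC·CC·CC·CC·CC·CC·CC·CC·CC·CC·CC·CC·CC·CC·CC·CC·CC·CC·CC·CC·CCA·BBA·BBA·CCA·BBA·BBA·CCA·CC·CC·CCA·BBA·BBA·CCA·BBA·BBA·CCA·CC·CC·CCA·CC·CC·CC·CC·CC·CC·CCA·BBA·BBA·CCA·BBA·BBA·CCA·CC·CC·CCA·BBA·BBA·CCA·BBA·BBA·CCA·CC·CC·CCA·CC·CC·CC·CC·CC·CC·CCA·CC·CC·CC·CC·CC·CC·CC·CC·CC·CC·CC·CC·CC·CC·CCA·CC·CC·CC·CC·CC·CC·CC·CC·CC·CC·CC·CC·CC·CC·CC·CC·CC·CC·CC·CC·CC·CC·CC·CC·CC·CC·CC·CC·CC·CC·CC·CC·CC·CC·CC·CC·CC·CC·CC·CC·CC·CC·CC·CC·CC·CC·CCA
    A ↦ CCA
    B ↦ BBA
    C ↦ CC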